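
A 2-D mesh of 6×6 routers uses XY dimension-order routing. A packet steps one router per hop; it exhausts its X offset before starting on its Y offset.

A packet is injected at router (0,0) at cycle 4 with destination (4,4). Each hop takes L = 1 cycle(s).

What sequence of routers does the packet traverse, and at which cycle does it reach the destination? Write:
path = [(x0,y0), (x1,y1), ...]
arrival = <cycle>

path = [(0,0), (1,0), (2,0), (3,0), (4,0), (4,1), (4,2), (4,3), (4,4)]
arrival = 12

src (0,0)  cyc=4
E→(1,0)  cyc=5
E→(2,0)  cyc=6
E→(3,0)  cyc=7
E→(4,0)  cyc=8
N→(4,1)  cyc=9
N→(4,2)  cyc=10
N→(4,3)  cyc=11
N→(4,4)  cyc=12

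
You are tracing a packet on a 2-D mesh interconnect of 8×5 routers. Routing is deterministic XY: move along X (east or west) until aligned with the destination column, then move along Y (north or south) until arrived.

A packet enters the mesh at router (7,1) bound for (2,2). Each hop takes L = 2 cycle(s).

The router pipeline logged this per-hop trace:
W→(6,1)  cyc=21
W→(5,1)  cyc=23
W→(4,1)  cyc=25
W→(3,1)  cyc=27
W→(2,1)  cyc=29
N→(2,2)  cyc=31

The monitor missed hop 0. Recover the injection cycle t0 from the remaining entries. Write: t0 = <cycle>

The first recorded entry is hop 1 at cycle 21.
t0 = cyc[1] − L = 21 − 2 = 19.

t0 = 19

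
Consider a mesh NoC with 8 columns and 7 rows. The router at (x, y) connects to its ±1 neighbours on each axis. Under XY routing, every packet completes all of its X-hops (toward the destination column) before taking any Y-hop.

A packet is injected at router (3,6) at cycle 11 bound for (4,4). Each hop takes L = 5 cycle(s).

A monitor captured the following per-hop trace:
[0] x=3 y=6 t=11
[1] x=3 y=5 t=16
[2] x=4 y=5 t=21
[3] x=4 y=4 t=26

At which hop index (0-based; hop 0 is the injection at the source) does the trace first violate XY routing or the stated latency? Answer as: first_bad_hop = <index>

[1] (+0,-1) / 5c ⇒ BAD: Y-move but x=3≠4

first_bad_hop = 1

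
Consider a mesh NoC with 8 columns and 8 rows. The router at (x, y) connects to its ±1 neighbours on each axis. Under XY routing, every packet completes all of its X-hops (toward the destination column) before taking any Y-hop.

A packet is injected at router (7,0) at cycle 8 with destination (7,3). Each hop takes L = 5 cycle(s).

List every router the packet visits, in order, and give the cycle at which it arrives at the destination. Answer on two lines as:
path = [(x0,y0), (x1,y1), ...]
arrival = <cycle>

t=8: at (7,0)
t=13: at (7,1) after N
t=18: at (7,2) after N
t=23: at (7,3) after N

path = [(7,0), (7,1), (7,2), (7,3)]
arrival = 23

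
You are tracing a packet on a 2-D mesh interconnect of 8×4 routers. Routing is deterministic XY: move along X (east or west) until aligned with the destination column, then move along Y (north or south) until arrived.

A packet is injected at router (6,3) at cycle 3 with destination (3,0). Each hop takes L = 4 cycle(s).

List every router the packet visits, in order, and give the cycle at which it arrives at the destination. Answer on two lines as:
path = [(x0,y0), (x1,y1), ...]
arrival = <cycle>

path = [(6,3), (5,3), (4,3), (3,3), (3,2), (3,1), (3,0)]
arrival = 27

#0 — 6,3 | c3
#1 — 5,3 | c7 | W
#2 — 4,3 | c11 | W
#3 — 3,3 | c15 | W
#4 — 3,2 | c19 | S
#5 — 3,1 | c23 | S
#6 — 3,0 | c27 | S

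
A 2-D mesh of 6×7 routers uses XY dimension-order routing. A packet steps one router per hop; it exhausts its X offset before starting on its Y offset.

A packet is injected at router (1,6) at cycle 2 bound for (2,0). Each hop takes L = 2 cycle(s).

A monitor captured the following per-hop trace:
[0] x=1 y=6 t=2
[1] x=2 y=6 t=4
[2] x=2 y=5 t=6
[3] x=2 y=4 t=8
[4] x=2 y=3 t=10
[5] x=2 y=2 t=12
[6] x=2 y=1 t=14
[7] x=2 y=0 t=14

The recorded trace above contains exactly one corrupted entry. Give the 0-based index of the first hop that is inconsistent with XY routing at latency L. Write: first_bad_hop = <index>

check 1→ d=(1,0) cyc+2: ok
check 2→ d=(0,-1) cyc+2: ok
check 3→ d=(0,-1) cyc+2: ok
check 4→ d=(0,-1) cyc+2: ok
check 5→ d=(0,-1) cyc+2: ok
check 6→ d=(0,-1) cyc+2: ok
check 7→ d=(0,-1) cyc+0: BAD: Δcyc=0≠L

first_bad_hop = 7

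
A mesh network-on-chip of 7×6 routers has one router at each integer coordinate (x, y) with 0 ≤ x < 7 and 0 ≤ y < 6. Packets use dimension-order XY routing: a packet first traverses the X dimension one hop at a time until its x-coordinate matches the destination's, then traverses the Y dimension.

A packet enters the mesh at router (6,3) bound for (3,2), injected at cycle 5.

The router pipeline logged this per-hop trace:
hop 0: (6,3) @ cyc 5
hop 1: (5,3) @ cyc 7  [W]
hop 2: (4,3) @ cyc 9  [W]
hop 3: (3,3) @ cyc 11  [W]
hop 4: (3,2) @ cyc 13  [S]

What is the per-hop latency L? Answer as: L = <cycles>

L = 2

Δcyc across hop 0→1: 7 − 5 = 2.
Each hop adds L, hence L = 2.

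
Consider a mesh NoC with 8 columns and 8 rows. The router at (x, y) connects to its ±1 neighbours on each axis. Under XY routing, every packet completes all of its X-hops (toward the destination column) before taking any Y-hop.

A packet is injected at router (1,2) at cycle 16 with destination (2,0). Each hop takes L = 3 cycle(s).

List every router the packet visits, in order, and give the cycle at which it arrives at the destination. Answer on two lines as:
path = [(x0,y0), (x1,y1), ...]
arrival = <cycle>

  0. router=(1,2) cycle=16 (inject)
  1. router=(2,2) cycle=19 dir=E
  2. router=(2,1) cycle=22 dir=S
  3. router=(2,0) cycle=25 dir=S

path = [(1,2), (2,2), (2,1), (2,0)]
arrival = 25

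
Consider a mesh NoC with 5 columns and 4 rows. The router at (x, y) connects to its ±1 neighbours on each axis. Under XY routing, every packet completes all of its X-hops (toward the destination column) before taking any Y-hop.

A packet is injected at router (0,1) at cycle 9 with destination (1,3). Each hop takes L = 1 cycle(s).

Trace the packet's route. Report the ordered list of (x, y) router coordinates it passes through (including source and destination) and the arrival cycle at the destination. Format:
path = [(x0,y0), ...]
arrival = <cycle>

path = [(0,1), (1,1), (1,2), (1,3)]
arrival = 12

hop 0: (0,1) @ cyc 9
hop 1: (1,1) @ cyc 10  [E]
hop 2: (1,2) @ cyc 11  [N]
hop 3: (1,3) @ cyc 12  [N]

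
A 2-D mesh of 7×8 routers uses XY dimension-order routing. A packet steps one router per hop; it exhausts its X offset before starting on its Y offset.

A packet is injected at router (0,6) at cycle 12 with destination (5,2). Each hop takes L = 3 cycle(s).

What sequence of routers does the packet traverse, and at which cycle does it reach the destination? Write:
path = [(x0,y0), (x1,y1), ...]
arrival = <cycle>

path = [(0,6), (1,6), (2,6), (3,6), (4,6), (5,6), (5,5), (5,4), (5,3), (5,2)]
arrival = 39

#0 — 0,6 | c12
#1 — 1,6 | c15 | E
#2 — 2,6 | c18 | E
#3 — 3,6 | c21 | E
#4 — 4,6 | c24 | E
#5 — 5,6 | c27 | E
#6 — 5,5 | c30 | S
#7 — 5,4 | c33 | S
#8 — 5,3 | c36 | S
#9 — 5,2 | c39 | S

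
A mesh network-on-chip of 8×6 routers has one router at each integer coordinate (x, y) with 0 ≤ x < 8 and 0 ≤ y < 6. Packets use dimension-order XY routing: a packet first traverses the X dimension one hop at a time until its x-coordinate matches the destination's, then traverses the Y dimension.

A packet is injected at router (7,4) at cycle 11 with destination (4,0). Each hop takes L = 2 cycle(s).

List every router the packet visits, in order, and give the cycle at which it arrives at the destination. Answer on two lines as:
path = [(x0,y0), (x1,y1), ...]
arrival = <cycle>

path = [(7,4), (6,4), (5,4), (4,4), (4,3), (4,2), (4,1), (4,0)]
arrival = 25

[0] x=7 y=4 t=11
[1] x=6 y=4 t=13 →W
[2] x=5 y=4 t=15 →W
[3] x=4 y=4 t=17 →W
[4] x=4 y=3 t=19 →S
[5] x=4 y=2 t=21 →S
[6] x=4 y=1 t=23 →S
[7] x=4 y=0 t=25 →S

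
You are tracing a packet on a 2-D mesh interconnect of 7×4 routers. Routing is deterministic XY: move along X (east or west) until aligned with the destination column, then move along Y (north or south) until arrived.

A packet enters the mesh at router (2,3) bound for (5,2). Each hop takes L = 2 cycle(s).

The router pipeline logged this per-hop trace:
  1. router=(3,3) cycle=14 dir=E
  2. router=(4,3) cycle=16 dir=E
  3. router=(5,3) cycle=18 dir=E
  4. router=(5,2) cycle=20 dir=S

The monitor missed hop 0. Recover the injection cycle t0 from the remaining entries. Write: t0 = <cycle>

cyc[1] = 14 and cyc[k] = t0 + k·L for every k.
Therefore t0 = 14 − L = 12.

t0 = 12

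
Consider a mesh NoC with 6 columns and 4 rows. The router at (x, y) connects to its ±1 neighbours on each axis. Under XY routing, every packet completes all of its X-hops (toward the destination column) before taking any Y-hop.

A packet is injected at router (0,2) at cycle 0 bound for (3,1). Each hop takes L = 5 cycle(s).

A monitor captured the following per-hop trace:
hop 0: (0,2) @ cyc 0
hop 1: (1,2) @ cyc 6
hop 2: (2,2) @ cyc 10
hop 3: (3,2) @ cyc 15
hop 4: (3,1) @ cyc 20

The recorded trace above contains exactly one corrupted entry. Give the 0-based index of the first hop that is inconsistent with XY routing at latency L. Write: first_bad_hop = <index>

first_bad_hop = 1

hop 1: step (+1,+0), +6 cyc — BAD: Δcyc=6≠L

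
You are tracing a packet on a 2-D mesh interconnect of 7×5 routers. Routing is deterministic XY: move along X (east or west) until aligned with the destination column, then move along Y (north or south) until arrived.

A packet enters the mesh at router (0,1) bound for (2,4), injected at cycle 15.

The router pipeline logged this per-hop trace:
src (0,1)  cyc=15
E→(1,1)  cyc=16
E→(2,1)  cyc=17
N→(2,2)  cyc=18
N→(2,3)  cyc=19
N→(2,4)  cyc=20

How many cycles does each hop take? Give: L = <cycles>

L = 1

From hop 0 (15) to hop 1 (16): +1 cycles.
Per-hop latency L = Δcyc = 1.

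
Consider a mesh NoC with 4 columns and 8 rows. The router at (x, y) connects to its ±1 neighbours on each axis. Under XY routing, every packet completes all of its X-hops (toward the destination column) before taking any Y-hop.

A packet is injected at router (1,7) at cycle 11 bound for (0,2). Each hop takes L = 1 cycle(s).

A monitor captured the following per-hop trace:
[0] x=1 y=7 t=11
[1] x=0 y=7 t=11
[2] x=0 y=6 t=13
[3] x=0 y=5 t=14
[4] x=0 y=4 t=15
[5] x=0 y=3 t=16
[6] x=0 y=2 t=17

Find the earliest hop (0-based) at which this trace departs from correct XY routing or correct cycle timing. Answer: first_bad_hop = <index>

[1] (-1,+0) / 0c ⇒ BAD: Δcyc=0≠L

first_bad_hop = 1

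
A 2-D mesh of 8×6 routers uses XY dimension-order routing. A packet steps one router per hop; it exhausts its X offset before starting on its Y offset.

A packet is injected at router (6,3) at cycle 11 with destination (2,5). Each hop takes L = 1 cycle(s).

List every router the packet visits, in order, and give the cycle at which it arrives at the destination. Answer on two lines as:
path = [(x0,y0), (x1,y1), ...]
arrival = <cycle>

path = [(6,3), (5,3), (4,3), (3,3), (2,3), (2,4), (2,5)]
arrival = 17

[0] x=6 y=3 t=11
[1] x=5 y=3 t=12 →W
[2] x=4 y=3 t=13 →W
[3] x=3 y=3 t=14 →W
[4] x=2 y=3 t=15 →W
[5] x=2 y=4 t=16 →N
[6] x=2 y=5 t=17 →N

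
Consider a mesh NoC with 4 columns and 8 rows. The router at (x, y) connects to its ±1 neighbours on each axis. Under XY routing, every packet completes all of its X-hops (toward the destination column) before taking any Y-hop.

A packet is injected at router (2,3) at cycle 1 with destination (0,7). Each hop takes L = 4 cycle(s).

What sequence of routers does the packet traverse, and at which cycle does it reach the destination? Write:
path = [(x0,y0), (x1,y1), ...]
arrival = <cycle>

path = [(2,3), (1,3), (0,3), (0,4), (0,5), (0,6), (0,7)]
arrival = 25

[0] x=2 y=3 t=1
[1] x=1 y=3 t=5 →W
[2] x=0 y=3 t=9 →W
[3] x=0 y=4 t=13 →N
[4] x=0 y=5 t=17 →N
[5] x=0 y=6 t=21 →N
[6] x=0 y=7 t=25 →N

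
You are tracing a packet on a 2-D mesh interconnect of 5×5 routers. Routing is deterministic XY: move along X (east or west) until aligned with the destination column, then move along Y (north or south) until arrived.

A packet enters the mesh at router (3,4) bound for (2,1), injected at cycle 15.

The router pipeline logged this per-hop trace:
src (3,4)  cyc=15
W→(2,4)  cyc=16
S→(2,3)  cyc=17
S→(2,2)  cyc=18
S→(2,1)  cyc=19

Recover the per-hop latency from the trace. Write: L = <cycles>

L = 1

Δcyc across hop 0→1: 16 − 15 = 1.
Each hop adds L, hence L = 1.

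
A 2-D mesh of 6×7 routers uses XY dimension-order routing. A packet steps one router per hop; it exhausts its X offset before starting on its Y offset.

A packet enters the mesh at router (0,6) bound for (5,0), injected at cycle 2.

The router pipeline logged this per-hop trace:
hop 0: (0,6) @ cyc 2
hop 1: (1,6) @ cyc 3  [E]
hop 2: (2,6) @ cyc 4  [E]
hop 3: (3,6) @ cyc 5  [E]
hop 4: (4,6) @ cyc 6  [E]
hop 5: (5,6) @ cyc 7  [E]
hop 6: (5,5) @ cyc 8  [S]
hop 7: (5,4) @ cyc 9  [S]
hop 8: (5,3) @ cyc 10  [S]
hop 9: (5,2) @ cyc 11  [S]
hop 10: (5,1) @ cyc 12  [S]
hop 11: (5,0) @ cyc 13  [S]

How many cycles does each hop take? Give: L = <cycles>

Between hops 0 and 1 the cycle counter advances 3 − 2 = 1.
That increment is L by definition: L = 1.

L = 1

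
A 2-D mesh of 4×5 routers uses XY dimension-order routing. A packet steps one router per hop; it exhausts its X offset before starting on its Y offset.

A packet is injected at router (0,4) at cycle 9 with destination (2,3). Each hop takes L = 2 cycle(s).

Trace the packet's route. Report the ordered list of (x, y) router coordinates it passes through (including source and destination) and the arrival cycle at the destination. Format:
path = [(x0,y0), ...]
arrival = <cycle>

hop 0: (0,4) @ cyc 9
hop 1: (1,4) @ cyc 11  [E]
hop 2: (2,4) @ cyc 13  [E]
hop 3: (2,3) @ cyc 15  [S]

path = [(0,4), (1,4), (2,4), (2,3)]
arrival = 15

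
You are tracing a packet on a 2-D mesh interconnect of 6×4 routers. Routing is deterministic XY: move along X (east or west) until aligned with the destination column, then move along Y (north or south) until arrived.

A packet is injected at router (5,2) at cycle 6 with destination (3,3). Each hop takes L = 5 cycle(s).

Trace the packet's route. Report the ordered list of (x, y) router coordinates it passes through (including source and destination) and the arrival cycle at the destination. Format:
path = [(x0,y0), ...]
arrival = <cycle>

hop 0: (5,2) @ cyc 6
hop 1: (4,2) @ cyc 11  [W]
hop 2: (3,2) @ cyc 16  [W]
hop 3: (3,3) @ cyc 21  [N]

path = [(5,2), (4,2), (3,2), (3,3)]
arrival = 21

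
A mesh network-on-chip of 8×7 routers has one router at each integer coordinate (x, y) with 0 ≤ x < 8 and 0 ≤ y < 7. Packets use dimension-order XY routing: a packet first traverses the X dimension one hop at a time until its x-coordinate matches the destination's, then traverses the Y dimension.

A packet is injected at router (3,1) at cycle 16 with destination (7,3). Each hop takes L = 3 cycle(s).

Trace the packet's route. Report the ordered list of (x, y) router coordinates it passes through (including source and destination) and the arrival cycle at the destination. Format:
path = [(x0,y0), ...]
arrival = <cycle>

[0] x=3 y=1 t=16
[1] x=4 y=1 t=19 →E
[2] x=5 y=1 t=22 →E
[3] x=6 y=1 t=25 →E
[4] x=7 y=1 t=28 →E
[5] x=7 y=2 t=31 →N
[6] x=7 y=3 t=34 →N

path = [(3,1), (4,1), (5,1), (6,1), (7,1), (7,2), (7,3)]
arrival = 34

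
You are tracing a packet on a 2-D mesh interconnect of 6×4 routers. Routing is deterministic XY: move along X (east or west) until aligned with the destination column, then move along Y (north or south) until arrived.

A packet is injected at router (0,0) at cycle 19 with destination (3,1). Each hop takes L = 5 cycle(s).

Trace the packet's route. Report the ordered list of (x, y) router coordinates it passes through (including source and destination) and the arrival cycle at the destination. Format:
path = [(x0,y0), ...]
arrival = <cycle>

path = [(0,0), (1,0), (2,0), (3,0), (3,1)]
arrival = 39

t=19: at (0,0)
t=24: at (1,0) after E
t=29: at (2,0) after E
t=34: at (3,0) after E
t=39: at (3,1) after N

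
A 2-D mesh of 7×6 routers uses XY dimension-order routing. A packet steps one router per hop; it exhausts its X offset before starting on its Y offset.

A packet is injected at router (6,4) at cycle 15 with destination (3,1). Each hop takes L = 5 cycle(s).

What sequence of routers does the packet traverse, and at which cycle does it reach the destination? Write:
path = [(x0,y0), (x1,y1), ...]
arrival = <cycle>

path = [(6,4), (5,4), (4,4), (3,4), (3,3), (3,2), (3,1)]
arrival = 45

  0. router=(6,4) cycle=15 (inject)
  1. router=(5,4) cycle=20 dir=W
  2. router=(4,4) cycle=25 dir=W
  3. router=(3,4) cycle=30 dir=W
  4. router=(3,3) cycle=35 dir=S
  5. router=(3,2) cycle=40 dir=S
  6. router=(3,1) cycle=45 dir=S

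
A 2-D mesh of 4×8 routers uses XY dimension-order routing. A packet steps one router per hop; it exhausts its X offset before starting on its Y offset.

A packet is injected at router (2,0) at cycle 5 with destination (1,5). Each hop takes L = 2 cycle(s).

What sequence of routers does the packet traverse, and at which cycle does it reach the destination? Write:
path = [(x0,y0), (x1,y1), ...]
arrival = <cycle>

path = [(2,0), (1,0), (1,1), (1,2), (1,3), (1,4), (1,5)]
arrival = 17

src (2,0)  cyc=5
W→(1,0)  cyc=7
N→(1,1)  cyc=9
N→(1,2)  cyc=11
N→(1,3)  cyc=13
N→(1,4)  cyc=15
N→(1,5)  cyc=17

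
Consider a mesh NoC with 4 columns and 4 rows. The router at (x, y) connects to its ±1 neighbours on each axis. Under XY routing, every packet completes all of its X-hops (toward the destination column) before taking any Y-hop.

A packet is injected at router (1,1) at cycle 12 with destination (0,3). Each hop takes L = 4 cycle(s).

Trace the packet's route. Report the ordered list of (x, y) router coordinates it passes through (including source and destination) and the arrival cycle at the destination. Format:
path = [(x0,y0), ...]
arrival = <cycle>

path = [(1,1), (0,1), (0,2), (0,3)]
arrival = 24

#0 — 1,1 | c12
#1 — 0,1 | c16 | W
#2 — 0,2 | c20 | N
#3 — 0,3 | c24 | N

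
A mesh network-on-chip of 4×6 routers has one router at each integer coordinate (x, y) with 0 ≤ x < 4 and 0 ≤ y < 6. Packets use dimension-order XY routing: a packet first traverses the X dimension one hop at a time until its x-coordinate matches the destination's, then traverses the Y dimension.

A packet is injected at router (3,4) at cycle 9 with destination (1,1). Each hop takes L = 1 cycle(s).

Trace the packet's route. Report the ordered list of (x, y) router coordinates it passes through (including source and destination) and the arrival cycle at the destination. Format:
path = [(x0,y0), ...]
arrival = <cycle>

hop 0: (3,4) @ cyc 9
hop 1: (2,4) @ cyc 10  [W]
hop 2: (1,4) @ cyc 11  [W]
hop 3: (1,3) @ cyc 12  [S]
hop 4: (1,2) @ cyc 13  [S]
hop 5: (1,1) @ cyc 14  [S]

path = [(3,4), (2,4), (1,4), (1,3), (1,2), (1,1)]
arrival = 14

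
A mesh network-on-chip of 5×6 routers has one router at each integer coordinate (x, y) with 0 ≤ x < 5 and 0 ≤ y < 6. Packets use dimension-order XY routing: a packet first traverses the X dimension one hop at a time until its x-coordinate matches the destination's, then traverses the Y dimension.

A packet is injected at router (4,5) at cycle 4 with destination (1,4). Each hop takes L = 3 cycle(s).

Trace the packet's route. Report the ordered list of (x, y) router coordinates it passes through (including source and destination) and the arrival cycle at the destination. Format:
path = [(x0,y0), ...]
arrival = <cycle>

src (4,5)  cyc=4
W→(3,5)  cyc=7
W→(2,5)  cyc=10
W→(1,5)  cyc=13
S→(1,4)  cyc=16

path = [(4,5), (3,5), (2,5), (1,5), (1,4)]
arrival = 16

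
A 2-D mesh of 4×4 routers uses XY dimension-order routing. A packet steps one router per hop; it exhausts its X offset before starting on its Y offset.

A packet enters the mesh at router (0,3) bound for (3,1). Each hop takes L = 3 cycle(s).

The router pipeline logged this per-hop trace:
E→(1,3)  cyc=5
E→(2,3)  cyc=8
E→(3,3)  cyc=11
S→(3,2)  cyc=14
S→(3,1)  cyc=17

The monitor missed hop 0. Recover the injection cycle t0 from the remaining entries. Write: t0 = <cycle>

At hop 1 the cycle is 5; in general cyc_k = t0 + kL.
So t0 = 5 − 1·3 = 2.

t0 = 2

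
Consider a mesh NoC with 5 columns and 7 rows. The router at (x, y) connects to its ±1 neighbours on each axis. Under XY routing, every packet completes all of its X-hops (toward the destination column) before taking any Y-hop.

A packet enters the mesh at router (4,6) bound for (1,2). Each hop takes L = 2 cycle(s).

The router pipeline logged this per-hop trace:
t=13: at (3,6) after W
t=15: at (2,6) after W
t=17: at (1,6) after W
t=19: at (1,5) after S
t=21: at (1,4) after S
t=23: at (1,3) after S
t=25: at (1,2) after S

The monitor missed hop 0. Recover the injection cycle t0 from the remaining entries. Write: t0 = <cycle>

t0 = 11

Hop 1 reached at cycle 13; hop k is at t0 + k·L.
So t0 = 13 − 1·2 = 11.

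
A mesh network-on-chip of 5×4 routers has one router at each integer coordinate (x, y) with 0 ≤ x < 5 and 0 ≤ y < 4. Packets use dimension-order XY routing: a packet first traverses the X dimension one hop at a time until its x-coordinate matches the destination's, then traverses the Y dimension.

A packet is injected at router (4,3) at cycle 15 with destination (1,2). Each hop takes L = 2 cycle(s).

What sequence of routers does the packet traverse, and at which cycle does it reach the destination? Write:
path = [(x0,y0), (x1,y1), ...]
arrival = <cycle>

path = [(4,3), (3,3), (2,3), (1,3), (1,2)]
arrival = 23

t=15: at (4,3)
t=17: at (3,3) after W
t=19: at (2,3) after W
t=21: at (1,3) after W
t=23: at (1,2) after S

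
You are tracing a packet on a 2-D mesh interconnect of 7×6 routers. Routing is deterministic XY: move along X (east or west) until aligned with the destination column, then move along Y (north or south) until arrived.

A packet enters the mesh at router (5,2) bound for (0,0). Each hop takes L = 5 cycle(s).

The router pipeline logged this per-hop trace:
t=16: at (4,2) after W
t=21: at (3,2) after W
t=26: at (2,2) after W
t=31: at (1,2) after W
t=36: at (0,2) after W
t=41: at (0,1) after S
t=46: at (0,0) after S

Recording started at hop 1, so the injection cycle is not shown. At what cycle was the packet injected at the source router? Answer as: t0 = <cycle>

t0 = 11

cyc[1] = 16 and cyc[k] = t0 + k·L for every k.
t0 = cyc[1] − L = 16 − 5 = 11.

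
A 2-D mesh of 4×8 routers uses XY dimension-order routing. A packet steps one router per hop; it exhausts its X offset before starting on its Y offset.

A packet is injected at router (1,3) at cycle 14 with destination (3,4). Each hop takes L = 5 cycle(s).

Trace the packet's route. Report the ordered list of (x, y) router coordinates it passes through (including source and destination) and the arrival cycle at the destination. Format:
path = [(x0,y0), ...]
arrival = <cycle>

path = [(1,3), (2,3), (3,3), (3,4)]
arrival = 29

src (1,3)  cyc=14
E→(2,3)  cyc=19
E→(3,3)  cyc=24
N→(3,4)  cyc=29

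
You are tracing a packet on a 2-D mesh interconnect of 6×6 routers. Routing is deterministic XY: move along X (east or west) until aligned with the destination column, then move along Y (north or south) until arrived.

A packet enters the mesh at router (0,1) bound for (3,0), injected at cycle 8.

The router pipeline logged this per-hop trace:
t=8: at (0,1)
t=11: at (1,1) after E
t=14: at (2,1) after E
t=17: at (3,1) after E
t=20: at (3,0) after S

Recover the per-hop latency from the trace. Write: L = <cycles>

Between hops 0 and 1 the cycle counter advances 11 − 8 = 3.
One hop costs L cycles, so L = 3.

L = 3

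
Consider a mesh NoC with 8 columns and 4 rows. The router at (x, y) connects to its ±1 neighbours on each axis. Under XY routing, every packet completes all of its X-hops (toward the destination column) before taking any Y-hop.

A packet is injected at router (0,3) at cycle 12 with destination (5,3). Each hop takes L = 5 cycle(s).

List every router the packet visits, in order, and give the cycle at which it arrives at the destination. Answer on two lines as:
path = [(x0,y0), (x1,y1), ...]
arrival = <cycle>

path = [(0,3), (1,3), (2,3), (3,3), (4,3), (5,3)]
arrival = 37

t=12: at (0,3)
t=17: at (1,3) after E
t=22: at (2,3) after E
t=27: at (3,3) after E
t=32: at (4,3) after E
t=37: at (5,3) after E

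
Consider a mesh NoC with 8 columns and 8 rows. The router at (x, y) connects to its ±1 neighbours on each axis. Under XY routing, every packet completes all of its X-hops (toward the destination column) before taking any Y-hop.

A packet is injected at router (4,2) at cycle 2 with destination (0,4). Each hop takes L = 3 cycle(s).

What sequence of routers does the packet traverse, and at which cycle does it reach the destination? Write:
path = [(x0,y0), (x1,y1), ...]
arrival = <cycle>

path = [(4,2), (3,2), (2,2), (1,2), (0,2), (0,3), (0,4)]
arrival = 20

src (4,2)  cyc=2
W→(3,2)  cyc=5
W→(2,2)  cyc=8
W→(1,2)  cyc=11
W→(0,2)  cyc=14
N→(0,3)  cyc=17
N→(0,4)  cyc=20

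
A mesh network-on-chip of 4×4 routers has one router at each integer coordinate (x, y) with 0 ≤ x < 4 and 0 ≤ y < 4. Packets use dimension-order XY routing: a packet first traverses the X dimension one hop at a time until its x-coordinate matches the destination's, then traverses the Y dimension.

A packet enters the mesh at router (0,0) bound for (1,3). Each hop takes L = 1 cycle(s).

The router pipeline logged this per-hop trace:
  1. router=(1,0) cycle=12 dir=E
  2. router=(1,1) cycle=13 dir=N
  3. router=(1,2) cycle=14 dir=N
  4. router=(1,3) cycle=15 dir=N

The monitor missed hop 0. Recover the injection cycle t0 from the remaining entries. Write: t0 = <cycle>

t0 = 11

Hop 1 reached at cycle 12; hop k is at t0 + k·L.
Therefore t0 = 12 − L = 11.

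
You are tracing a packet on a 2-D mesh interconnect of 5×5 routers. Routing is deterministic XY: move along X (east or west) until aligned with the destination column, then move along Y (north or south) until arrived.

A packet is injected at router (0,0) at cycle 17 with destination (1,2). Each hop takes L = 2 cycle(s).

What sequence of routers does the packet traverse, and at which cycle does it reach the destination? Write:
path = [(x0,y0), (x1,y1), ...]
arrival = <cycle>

path = [(0,0), (1,0), (1,1), (1,2)]
arrival = 23

src (0,0)  cyc=17
E→(1,0)  cyc=19
N→(1,1)  cyc=21
N→(1,2)  cyc=23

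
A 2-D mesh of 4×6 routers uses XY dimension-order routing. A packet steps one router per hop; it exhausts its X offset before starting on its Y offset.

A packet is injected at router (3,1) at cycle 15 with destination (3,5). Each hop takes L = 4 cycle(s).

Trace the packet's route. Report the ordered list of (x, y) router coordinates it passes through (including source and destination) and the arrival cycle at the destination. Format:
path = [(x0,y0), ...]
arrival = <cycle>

path = [(3,1), (3,2), (3,3), (3,4), (3,5)]
arrival = 31

  0. router=(3,1) cycle=15 (inject)
  1. router=(3,2) cycle=19 dir=N
  2. router=(3,3) cycle=23 dir=N
  3. router=(3,4) cycle=27 dir=N
  4. router=(3,5) cycle=31 dir=N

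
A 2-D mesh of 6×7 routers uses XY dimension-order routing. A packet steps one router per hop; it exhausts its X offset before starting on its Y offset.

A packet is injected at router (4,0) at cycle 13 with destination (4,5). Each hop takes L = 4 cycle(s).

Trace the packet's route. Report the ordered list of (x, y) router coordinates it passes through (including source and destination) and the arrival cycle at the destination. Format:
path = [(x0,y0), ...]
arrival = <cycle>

path = [(4,0), (4,1), (4,2), (4,3), (4,4), (4,5)]
arrival = 33

t=13: at (4,0)
t=17: at (4,1) after N
t=21: at (4,2) after N
t=25: at (4,3) after N
t=29: at (4,4) after N
t=33: at (4,5) after N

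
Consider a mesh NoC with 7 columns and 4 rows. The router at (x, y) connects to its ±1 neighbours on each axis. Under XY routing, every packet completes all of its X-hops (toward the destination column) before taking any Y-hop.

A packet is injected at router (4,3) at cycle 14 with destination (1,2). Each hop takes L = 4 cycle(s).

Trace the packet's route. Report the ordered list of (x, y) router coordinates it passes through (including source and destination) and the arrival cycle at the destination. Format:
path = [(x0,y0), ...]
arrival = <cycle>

path = [(4,3), (3,3), (2,3), (1,3), (1,2)]
arrival = 30

  0. router=(4,3) cycle=14 (inject)
  1. router=(3,3) cycle=18 dir=W
  2. router=(2,3) cycle=22 dir=W
  3. router=(1,3) cycle=26 dir=W
  4. router=(1,2) cycle=30 dir=S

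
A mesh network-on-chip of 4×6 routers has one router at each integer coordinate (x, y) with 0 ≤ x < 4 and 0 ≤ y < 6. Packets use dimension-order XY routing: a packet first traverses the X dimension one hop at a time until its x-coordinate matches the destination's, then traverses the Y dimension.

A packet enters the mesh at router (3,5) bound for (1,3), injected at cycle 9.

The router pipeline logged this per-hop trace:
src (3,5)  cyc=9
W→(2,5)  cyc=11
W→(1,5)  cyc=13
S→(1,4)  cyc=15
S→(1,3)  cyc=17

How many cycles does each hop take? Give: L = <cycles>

Between hops 0 and 1 the cycle counter advances 11 − 9 = 2.
That increment is L by definition: L = 2.

L = 2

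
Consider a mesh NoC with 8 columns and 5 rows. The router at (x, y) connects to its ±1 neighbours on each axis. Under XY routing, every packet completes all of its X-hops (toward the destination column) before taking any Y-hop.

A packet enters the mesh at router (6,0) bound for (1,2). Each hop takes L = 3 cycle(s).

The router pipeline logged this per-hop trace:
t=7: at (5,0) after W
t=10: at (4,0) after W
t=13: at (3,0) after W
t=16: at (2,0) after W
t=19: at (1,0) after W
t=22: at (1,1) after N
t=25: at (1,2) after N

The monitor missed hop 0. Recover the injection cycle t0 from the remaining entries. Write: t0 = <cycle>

Hop 1 reached at cycle 7; hop k is at t0 + k·L.
Therefore t0 = 7 − L = 4.

t0 = 4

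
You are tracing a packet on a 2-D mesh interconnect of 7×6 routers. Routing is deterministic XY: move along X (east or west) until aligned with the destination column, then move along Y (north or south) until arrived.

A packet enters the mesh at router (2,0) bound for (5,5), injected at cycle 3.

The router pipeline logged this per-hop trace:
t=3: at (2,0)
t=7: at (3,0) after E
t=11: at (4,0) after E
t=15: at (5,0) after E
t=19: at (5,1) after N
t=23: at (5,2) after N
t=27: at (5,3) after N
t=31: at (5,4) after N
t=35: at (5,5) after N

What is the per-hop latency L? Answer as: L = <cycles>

L = 4

Δcyc across hop 0→1: 7 − 3 = 4.
One hop costs L cycles, so L = 4.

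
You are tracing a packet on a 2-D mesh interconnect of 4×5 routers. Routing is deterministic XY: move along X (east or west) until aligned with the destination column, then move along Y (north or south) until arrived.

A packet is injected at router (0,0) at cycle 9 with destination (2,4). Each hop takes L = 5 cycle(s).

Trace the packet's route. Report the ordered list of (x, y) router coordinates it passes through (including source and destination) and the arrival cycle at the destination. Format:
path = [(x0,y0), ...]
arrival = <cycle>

  0. router=(0,0) cycle=9 (inject)
  1. router=(1,0) cycle=14 dir=E
  2. router=(2,0) cycle=19 dir=E
  3. router=(2,1) cycle=24 dir=N
  4. router=(2,2) cycle=29 dir=N
  5. router=(2,3) cycle=34 dir=N
  6. router=(2,4) cycle=39 dir=N

path = [(0,0), (1,0), (2,0), (2,1), (2,2), (2,3), (2,4)]
arrival = 39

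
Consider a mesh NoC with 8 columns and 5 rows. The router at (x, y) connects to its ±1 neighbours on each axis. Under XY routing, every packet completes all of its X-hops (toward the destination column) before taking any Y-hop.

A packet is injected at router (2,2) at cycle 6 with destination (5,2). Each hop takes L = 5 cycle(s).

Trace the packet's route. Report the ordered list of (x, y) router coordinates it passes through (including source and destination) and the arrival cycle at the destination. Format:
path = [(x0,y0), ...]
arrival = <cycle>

path = [(2,2), (3,2), (4,2), (5,2)]
arrival = 21

  0. router=(2,2) cycle=6 (inject)
  1. router=(3,2) cycle=11 dir=E
  2. router=(4,2) cycle=16 dir=E
  3. router=(5,2) cycle=21 dir=E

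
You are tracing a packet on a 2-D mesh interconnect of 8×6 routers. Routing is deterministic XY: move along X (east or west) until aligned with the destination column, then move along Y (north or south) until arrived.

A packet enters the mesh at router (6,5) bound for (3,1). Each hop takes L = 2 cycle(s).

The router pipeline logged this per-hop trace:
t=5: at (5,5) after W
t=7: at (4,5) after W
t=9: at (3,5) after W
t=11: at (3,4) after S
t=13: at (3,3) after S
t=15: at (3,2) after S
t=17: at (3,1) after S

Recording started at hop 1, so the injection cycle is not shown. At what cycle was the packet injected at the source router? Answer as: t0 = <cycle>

The first recorded entry is hop 1 at cycle 5.
t0 = cyc[1] − L = 5 − 2 = 3.

t0 = 3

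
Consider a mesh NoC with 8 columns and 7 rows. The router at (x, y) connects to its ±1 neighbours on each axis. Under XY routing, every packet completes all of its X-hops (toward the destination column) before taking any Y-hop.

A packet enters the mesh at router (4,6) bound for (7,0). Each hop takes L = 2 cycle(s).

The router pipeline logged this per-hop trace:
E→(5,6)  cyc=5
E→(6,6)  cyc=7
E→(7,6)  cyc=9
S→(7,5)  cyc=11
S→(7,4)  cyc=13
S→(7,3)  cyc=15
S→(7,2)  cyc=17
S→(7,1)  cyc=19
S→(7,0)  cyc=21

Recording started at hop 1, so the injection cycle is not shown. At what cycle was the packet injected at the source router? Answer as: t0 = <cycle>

cyc[1] = 5 and cyc[k] = t0 + k·L for every k.
Subtract one hop: t0 = 5 − 2 = 3.

t0 = 3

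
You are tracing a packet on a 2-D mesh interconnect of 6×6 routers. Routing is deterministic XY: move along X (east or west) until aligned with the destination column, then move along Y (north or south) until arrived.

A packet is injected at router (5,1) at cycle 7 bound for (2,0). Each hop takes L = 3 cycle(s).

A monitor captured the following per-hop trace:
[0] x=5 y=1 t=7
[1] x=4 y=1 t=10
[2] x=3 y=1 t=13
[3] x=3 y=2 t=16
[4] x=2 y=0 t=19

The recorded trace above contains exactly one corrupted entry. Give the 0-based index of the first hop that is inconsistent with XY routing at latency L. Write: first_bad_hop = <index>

first_bad_hop = 3

hop 1: step (-1,+0), +3 cyc — ok
hop 2: step (-1,+0), +3 cyc — ok
hop 3: step (+0,+1), +3 cyc — BAD: Y-move but x=3≠2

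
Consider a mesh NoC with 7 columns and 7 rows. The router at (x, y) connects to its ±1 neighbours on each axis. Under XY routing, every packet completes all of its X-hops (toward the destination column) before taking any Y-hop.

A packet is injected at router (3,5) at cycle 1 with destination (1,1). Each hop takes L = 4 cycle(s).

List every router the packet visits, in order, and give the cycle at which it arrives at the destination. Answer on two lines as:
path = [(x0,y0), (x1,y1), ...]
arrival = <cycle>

  0. router=(3,5) cycle=1 (inject)
  1. router=(2,5) cycle=5 dir=W
  2. router=(1,5) cycle=9 dir=W
  3. router=(1,4) cycle=13 dir=S
  4. router=(1,3) cycle=17 dir=S
  5. router=(1,2) cycle=21 dir=S
  6. router=(1,1) cycle=25 dir=S

path = [(3,5), (2,5), (1,5), (1,4), (1,3), (1,2), (1,1)]
arrival = 25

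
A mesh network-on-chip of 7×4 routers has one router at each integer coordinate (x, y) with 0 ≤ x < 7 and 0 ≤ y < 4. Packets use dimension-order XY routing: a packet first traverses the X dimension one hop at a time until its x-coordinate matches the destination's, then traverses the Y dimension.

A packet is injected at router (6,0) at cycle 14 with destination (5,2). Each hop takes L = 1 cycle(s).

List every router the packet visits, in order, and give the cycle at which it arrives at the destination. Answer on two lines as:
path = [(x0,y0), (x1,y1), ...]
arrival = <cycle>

path = [(6,0), (5,0), (5,1), (5,2)]
arrival = 17

#0 — 6,0 | c14
#1 — 5,0 | c15 | W
#2 — 5,1 | c16 | N
#3 — 5,2 | c17 | N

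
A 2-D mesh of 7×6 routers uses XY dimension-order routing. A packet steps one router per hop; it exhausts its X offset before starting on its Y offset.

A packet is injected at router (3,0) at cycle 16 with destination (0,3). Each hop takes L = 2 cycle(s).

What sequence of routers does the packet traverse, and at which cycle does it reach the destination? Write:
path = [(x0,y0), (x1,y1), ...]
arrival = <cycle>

src (3,0)  cyc=16
W→(2,0)  cyc=18
W→(1,0)  cyc=20
W→(0,0)  cyc=22
N→(0,1)  cyc=24
N→(0,2)  cyc=26
N→(0,3)  cyc=28

path = [(3,0), (2,0), (1,0), (0,0), (0,1), (0,2), (0,3)]
arrival = 28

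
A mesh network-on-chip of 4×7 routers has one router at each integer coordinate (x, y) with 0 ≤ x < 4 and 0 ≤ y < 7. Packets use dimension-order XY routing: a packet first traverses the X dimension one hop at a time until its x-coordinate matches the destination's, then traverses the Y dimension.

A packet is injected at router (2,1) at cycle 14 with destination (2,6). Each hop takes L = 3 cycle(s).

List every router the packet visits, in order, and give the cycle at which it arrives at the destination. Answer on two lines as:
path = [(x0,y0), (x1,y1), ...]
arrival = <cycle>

#0 — 2,1 | c14
#1 — 2,2 | c17 | N
#2 — 2,3 | c20 | N
#3 — 2,4 | c23 | N
#4 — 2,5 | c26 | N
#5 — 2,6 | c29 | N

path = [(2,1), (2,2), (2,3), (2,4), (2,5), (2,6)]
arrival = 29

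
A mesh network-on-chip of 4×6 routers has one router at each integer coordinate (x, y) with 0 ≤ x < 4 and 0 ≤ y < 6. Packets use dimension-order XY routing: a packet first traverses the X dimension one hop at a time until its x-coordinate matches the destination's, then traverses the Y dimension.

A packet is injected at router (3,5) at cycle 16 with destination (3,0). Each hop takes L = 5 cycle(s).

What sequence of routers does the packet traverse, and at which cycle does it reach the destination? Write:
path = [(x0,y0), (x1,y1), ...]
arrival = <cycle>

  0. router=(3,5) cycle=16 (inject)
  1. router=(3,4) cycle=21 dir=S
  2. router=(3,3) cycle=26 dir=S
  3. router=(3,2) cycle=31 dir=S
  4. router=(3,1) cycle=36 dir=S
  5. router=(3,0) cycle=41 dir=S

path = [(3,5), (3,4), (3,3), (3,2), (3,1), (3,0)]
arrival = 41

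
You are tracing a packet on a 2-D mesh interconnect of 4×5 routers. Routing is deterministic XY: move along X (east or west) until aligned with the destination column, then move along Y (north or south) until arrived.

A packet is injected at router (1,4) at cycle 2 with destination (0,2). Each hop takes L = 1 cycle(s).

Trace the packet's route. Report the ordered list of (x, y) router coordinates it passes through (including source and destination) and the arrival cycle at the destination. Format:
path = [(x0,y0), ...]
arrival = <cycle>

path = [(1,4), (0,4), (0,3), (0,2)]
arrival = 5

t=2: at (1,4)
t=3: at (0,4) after W
t=4: at (0,3) after S
t=5: at (0,2) after S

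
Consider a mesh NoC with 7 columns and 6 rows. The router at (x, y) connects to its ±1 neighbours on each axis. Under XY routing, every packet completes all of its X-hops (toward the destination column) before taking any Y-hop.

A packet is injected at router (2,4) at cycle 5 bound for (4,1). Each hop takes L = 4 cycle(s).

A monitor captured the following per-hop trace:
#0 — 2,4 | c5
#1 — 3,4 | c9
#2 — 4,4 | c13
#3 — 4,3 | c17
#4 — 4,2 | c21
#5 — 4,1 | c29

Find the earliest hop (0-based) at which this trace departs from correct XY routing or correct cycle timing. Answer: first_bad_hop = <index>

[1] (+1,+0) / 4c ⇒ ok
[2] (+1,+0) / 4c ⇒ ok
[3] (+0,-1) / 4c ⇒ ok
[4] (+0,-1) / 4c ⇒ ok
[5] (+0,-1) / 8c ⇒ BAD: Δcyc=8≠L

first_bad_hop = 5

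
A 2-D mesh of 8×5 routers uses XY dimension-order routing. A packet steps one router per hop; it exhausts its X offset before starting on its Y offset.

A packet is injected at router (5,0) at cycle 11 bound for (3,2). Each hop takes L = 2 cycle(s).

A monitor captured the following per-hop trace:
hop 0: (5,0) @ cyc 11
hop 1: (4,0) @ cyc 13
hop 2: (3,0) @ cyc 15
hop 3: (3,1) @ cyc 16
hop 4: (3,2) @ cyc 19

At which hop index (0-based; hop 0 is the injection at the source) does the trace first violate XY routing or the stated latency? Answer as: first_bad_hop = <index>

  1: Δx=-1 Δy=+0 Δt=2 [ok]
  2: Δx=-1 Δy=+0 Δt=2 [ok]
  3: Δx=+0 Δy=+1 Δt=1 [BAD: Δcyc=1≠L]

first_bad_hop = 3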